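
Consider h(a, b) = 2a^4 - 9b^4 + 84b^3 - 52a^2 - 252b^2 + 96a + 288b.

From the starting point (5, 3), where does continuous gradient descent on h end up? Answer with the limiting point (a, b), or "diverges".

(3, 2)

h is separable, so gradient descent decouples: a follows -∂h/∂a, b follows -∂h/∂b.
∂h/∂a = 8(a - 3)(a - 1)(a + 4); at a=5 this is 576, so a decreases.
∂h/∂b = -36(b - 4)(b - 2)(b - 1); at b=3 this is 72, so b decreases.
a converges to its nearest critical value 3 (a local min of the a-part); b converges to 2. The iterate converges to (3, 2).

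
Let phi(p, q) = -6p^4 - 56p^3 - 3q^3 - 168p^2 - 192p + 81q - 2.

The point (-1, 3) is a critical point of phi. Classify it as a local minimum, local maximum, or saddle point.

local maximum

The mixed partial ∂²phi/∂p∂q is 0, so the Hessian at any point is diag(phi_pp, phi_qq) = diag(-24(3p^2 + 14p + 14), -18q).
At (-1, 3): H = diag(-72, -54).
Both eigenvalues are negative, so H is negative definite: a local maximum.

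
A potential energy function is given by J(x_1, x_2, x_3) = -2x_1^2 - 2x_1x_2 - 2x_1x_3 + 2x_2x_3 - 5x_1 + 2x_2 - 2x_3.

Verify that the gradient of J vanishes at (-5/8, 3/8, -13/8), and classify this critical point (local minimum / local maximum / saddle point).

∇J = (-4x_1 - 2x_2 - 2x_3 - 5, -2x_1 + 2x_3 + 2, -2x_1 + 2x_2 - 2); substituting (-5/8, 3/8, -13/8) gives ∇J = (0, 0, 0), so (-5/8, 3/8, -13/8) is indeed a critical point.
The Hessian is constant: H = [[-4, -2, -2], [-2, 0, 2], [-2, 2, 0]].
Leading principal minors: Δ₁ = -4, Δ₂ = -4, Δ₃ = 32.
The minors fit neither the all-positive nor the alternating-sign pattern, so H is indefinite: a saddle point.

saddle point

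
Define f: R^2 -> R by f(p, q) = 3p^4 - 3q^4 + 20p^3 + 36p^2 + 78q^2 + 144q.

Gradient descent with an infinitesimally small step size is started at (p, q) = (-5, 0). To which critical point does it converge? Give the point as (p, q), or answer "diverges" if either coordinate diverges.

f is separable, so gradient descent decouples: p follows -∂f/∂p, q follows -∂f/∂q.
∂f/∂p = 12p(p + 2)(p + 3); at p=-5 this is -360, so p increases.
∂f/∂q = -12(q - 4)(q + 1)(q + 3); at q=0 this is 144, so q decreases.
p converges to its nearest critical value -3 (a local min of the p-part); q converges to -1. The iterate converges to (-3, -1).

(-3, -1)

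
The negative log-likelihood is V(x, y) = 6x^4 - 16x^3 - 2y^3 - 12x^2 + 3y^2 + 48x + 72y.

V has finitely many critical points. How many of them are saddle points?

3

V separates as a function of x plus a function of y, so ∇V=0 decouples.
∂V/∂x = 24(x - 2)(x - 1)(x + 1) = 0 at x ∈ {-1, 1, 2}; ∂V/∂y = -6(y - 4)(y + 3) = 0 at y ∈ {-3, 4}.
The Hessian is diagonal: diag(V_xx, V_yy). Second derivatives: V_xx(-1)=144, V_xx(1)=-48, V_xx(2)=72; V_yy(-3)=42, V_yy(4)=-42.
Saddle points occur where the two diagonal entries have opposite signs: (-1, 4), (1, -3), (2, 4). Count: 3.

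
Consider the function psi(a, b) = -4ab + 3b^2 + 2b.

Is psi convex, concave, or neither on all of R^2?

neither

psi is quadratic, so its Hessian is the constant matrix H = [[0, -4], [-4, 6]].
det(H) = -16, tr(H) = 6.
det(H) < 0, so H is indefinite: neither convex nor concave.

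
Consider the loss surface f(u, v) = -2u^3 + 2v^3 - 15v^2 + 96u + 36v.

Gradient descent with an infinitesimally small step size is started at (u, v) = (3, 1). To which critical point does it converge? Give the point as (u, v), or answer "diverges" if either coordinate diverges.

f is separable, so gradient descent decouples: u follows -∂f/∂u, v follows -∂f/∂v.
∂f/∂u = -6(u - 4)(u + 4); at u=3 this is 42, so u decreases.
∂f/∂v = 6(v - 3)(v - 2); at v=1 this is 12, so v decreases.
The v-coordinate has no critical point in that direction and runs off to infinity.

diverges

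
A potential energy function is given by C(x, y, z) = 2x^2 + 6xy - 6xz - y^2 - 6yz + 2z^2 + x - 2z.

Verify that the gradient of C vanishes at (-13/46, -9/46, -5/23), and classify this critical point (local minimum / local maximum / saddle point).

saddle point

∇C = (4x + 6y - 6z + 1, 6x - 2y - 6z, -6x - 6y + 4z - 2); substituting (-13/46, -9/46, -5/23) gives ∇C = (0, 0, 0), so (-13/46, -9/46, -5/23) is indeed a critical point.
The Hessian is constant: H = [[4, 6, -6], [6, -2, -6], [-6, -6, 4]].
Leading principal minors: Δ₁ = 4, Δ₂ = -44, Δ₃ = 184.
The minors fit neither the all-positive nor the alternating-sign pattern, so H is indefinite: a saddle point.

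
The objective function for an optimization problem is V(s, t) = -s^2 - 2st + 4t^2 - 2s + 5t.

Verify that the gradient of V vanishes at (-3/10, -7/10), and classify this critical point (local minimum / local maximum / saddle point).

∇V = (-2s - 2t - 2, -2s + 8t + 5); substituting (-3/10, -7/10) gives ∇V = (0, 0), so (-3/10, -7/10) is indeed a critical point.
The Hessian of V is constant: H = [[-2, -2], [-2, 8]].
det(H) = (-2)·8 − (-2)² = -20.
Since det(H) < 0, H is indefinite and the critical point is a saddle point.

saddle point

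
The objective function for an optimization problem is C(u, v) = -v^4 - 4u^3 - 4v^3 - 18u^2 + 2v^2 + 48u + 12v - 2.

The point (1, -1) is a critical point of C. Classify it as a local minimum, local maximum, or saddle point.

The mixed partial ∂²C/∂u∂v is 0, so the Hessian at any point is diag(C_uu, C_vv) = diag(-12(2u + 3), 4(-3v^2 - 6v + 1)).
At (1, -1): H = diag(-60, 16).
The eigenvalues have opposite signs, so H is indefinite: a saddle point.

saddle point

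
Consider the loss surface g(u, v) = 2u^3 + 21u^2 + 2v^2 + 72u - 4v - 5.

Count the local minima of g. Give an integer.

g separates as a function of u plus a function of v, so ∇g=0 decouples.
∂g/∂u = 6(u + 3)(u + 4) = 0 at u ∈ {-4, -3}; ∂g/∂v = 4(v - 1) = 0 at v ∈ {1}.
The Hessian is diagonal: diag(g_uu, g_vv). Second derivatives: g_uu(-4)=-6, g_uu(-3)=6; g_vv(1)=4.
Local minima occur where both diagonal entries positive: (-3, 1). Count: 1.

1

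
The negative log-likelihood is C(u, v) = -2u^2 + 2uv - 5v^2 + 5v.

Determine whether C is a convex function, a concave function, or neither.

concave

C is quadratic, so its Hessian is the constant matrix H = [[-4, 2], [2, -10]].
det(H) = 36, tr(H) = -14.
det(H) > 0 and tr(H) < 0, so H is negative definite everywhere: concave.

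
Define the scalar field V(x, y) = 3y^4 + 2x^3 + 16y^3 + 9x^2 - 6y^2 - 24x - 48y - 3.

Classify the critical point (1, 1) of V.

The mixed partial ∂²V/∂x∂y is 0, so the Hessian at any point is diag(V_xx, V_yy) = diag(6(2x + 3), 12(3y^2 + 8y - 1)).
At (1, 1): H = diag(30, 120).
Both eigenvalues are positive, so H is positive definite: a local minimum.

local minimum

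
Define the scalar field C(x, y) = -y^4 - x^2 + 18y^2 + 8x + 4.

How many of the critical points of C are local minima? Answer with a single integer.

0

C separates as a function of x plus a function of y, so ∇C=0 decouples.
∂C/∂x = -2(x - 4) = 0 at x ∈ {4}; ∂C/∂y = -4y(y - 3)(y + 3) = 0 at y ∈ {-3, 0, 3}.
The Hessian is diagonal: diag(C_xx, C_yy). Second derivatives: C_xx(4)=-2; C_yy(-3)=-72, C_yy(0)=36, C_yy(3)=-72.
Local minima occur where both diagonal entries positive: none. Count: 0.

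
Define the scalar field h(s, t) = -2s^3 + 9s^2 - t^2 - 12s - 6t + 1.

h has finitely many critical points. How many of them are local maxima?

h separates as a function of s plus a function of t, so ∇h=0 decouples.
∂h/∂s = -6(s - 2)(s - 1) = 0 at s ∈ {1, 2}; ∂h/∂t = -2(t + 3) = 0 at t ∈ {-3}.
The Hessian is diagonal: diag(h_ss, h_tt). Second derivatives: h_ss(1)=6, h_ss(2)=-6; h_tt(-3)=-2.
Local maxima occur where both diagonal entries negative: (2, -3). Count: 1.

1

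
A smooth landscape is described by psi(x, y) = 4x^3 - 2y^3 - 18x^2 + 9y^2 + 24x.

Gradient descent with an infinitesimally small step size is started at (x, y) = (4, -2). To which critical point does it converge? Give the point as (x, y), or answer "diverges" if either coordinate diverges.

psi is separable, so gradient descent decouples: x follows -∂psi/∂x, y follows -∂psi/∂y.
∂psi/∂x = 12(x - 2)(x - 1); at x=4 this is 72, so x decreases.
∂psi/∂y = -6y(y - 3); at y=-2 this is -60, so y increases.
x converges to its nearest critical value 2 (a local min of the x-part); y converges to 0. The iterate converges to (2, 0).

(2, 0)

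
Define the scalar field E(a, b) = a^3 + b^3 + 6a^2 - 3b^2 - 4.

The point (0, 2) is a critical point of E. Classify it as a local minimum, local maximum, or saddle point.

local minimum

The mixed partial ∂²E/∂a∂b is 0, so the Hessian at any point is diag(E_aa, E_bb) = diag(6(a + 2), 6(b - 1)).
At (0, 2): H = diag(12, 6).
Both eigenvalues are positive, so H is positive definite: a local minimum.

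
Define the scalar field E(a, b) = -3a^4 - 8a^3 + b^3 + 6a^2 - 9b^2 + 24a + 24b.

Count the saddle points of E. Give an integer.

E separates as a function of a plus a function of b, so ∇E=0 decouples.
∂E/∂a = -12(a - 1)(a + 1)(a + 2) = 0 at a ∈ {-2, -1, 1}; ∂E/∂b = 3(b - 4)(b - 2) = 0 at b ∈ {2, 4}.
The Hessian is diagonal: diag(E_aa, E_bb). Second derivatives: E_aa(-2)=-36, E_aa(-1)=24, E_aa(1)=-72; E_bb(2)=-6, E_bb(4)=6.
Saddle points occur where the two diagonal entries have opposite signs: (-2, 4), (-1, 2), (1, 4). Count: 3.

3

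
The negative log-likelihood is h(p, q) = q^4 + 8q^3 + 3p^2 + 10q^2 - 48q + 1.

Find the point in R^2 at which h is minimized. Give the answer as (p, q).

(0, 1)

h(p,q) separates as A(p) + B(q) + 1, so its minimum is min A + min B + 1.
A'(p) = 6p vanishes at p ∈ {0}; B'(q) = 4(q - 1)(q + 3)(q + 4) vanishes at q ∈ {-4, -3, 1}.
Local minima of A (where A''>0): A(0)=0. Local minima of B: B(-4)=96, B(1)=-29.
So the global minimum of h is A(0) + B(1) + 1 = 0 − 29 + 1 = -28, attained at (0, 1).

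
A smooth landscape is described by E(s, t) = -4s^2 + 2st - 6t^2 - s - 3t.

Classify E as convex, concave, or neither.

concave

E is quadratic, so its Hessian is the constant matrix H = [[-8, 2], [2, -12]].
det(H) = 92, tr(H) = -20.
det(H) > 0 and tr(H) < 0, so H is negative definite everywhere: concave.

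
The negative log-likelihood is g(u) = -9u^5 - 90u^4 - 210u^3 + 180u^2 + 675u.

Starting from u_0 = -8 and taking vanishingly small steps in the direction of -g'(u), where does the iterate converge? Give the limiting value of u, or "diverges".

g'(u) = -45(u - 1)(u + 1)(u + 3)(u + 5), so g'(-8) = -42525.
Gradient descent moves in the -g' direction, i.e. u is increasing.
The nearest critical point in that direction is u = -5, where g'' = 2160 > 0 (a local minimum). The iterate converges there.

-5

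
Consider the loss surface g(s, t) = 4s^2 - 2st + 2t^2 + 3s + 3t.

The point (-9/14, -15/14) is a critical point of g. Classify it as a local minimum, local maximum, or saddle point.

local minimum

The Hessian of g is constant: H = [[8, -2], [-2, 4]].
det(H) = 8·4 − (-2)² = 28.
det(H) > 0 and tr(H) = 12 > 0, so H is positive definite and the point is a local minimum.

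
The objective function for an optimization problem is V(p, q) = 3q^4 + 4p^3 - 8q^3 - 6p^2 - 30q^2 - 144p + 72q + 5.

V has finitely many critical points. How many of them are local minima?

V separates as a function of p plus a function of q, so ∇V=0 decouples.
∂V/∂p = 12(p - 4)(p + 3) = 0 at p ∈ {-3, 4}; ∂V/∂q = 12(q - 3)(q - 1)(q + 2) = 0 at q ∈ {-2, 1, 3}.
The Hessian is diagonal: diag(V_pp, V_qq). Second derivatives: V_pp(-3)=-84, V_pp(4)=84; V_qq(-2)=180, V_qq(1)=-72, V_qq(3)=120.
Local minima occur where both diagonal entries positive: (4, -2), (4, 3). Count: 2.

2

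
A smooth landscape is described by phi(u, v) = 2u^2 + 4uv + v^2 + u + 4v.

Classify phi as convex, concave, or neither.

neither

phi is quadratic, so its Hessian is the constant matrix H = [[4, 4], [4, 2]].
det(H) = -8, tr(H) = 6.
det(H) < 0, so H is indefinite: neither convex nor concave.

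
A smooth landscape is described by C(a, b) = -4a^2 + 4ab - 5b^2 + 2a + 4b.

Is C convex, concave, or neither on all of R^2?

C is quadratic, so its Hessian is the constant matrix H = [[-8, 4], [4, -10]].
det(H) = 64, tr(H) = -18.
det(H) > 0 and tr(H) < 0, so H is negative definite everywhere: concave.

concave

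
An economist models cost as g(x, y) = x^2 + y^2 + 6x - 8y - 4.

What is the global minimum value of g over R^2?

g(x,y) separates as P(x) + Q(y) − 4, so its minimum is min P + min Q − 4.
P'(x) = 2x + 6 vanishes at x ∈ {-3}; Q'(y) = 2y - 8 vanishes at y ∈ {4}.
Local minima of P (where P''>0): P(-3)=-9. Local minima of Q: Q(4)=-16.
So the global minimum of g is P(-3) + Q(4) − 4 = -9 − 16 − 4 = -29, attained at (-3, 4).

-29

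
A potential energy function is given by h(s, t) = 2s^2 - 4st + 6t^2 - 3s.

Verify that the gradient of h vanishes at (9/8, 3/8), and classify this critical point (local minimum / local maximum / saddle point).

∇h = (4s - 4t - 3, -4s + 12t); substituting (9/8, 3/8) gives ∇h = (0, 0), so (9/8, 3/8) is indeed a critical point.
The Hessian of h is constant: H = [[4, -4], [-4, 12]].
det(H) = 4·12 − (-4)² = 32.
det(H) > 0 and tr(H) = 16 > 0, so H is positive definite and the point is a local minimum.

local minimum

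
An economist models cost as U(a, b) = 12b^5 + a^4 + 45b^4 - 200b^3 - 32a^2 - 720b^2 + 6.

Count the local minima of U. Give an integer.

U separates as a function of a plus a function of b, so ∇U=0 decouples.
∂U/∂a = 4a(a - 4)(a + 4) = 0 at a ∈ {-4, 0, 4}; ∂U/∂b = 60b(b - 3)(b + 2)(b + 4) = 0 at b ∈ {-4, -2, 0, 3}.
The Hessian is diagonal: diag(U_aa, U_bb). Second derivatives: U_aa(-4)=128, U_aa(0)=-64, U_aa(4)=128; U_bb(-4)=-3360, U_bb(-2)=1200, U_bb(0)=-1440, U_bb(3)=6300.
Local minima occur where both diagonal entries positive: (-4, -2), (-4, 3), (4, -2), (4, 3). Count: 4.

4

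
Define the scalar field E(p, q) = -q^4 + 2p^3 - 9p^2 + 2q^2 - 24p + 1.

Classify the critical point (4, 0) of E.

local minimum

The mixed partial ∂²E/∂p∂q is 0, so the Hessian at any point is diag(E_pp, E_qq) = diag(6(2p - 3), 4(-3q^2 + 1)).
At (4, 0): H = diag(30, 4).
Both eigenvalues are positive, so H is positive definite: a local minimum.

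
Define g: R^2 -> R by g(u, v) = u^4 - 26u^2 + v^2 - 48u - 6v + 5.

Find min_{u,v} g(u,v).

g(u,v) separates as P(u) + Q(v) + 5, so its minimum is min P + min Q + 5.
P'(u) = 4(u - 4)(u + 1)(u + 3) vanishes at u ∈ {-3, -1, 4}; Q'(v) = 2v - 6 vanishes at v ∈ {3}.
Local minima of P (where P''>0): P(-3)=-9, P(4)=-352. Local minima of Q: Q(3)=-9.
So the global minimum of g is P(4) + Q(3) + 5 = -352 − 9 + 5 = -356, attained at (4, 3).

-356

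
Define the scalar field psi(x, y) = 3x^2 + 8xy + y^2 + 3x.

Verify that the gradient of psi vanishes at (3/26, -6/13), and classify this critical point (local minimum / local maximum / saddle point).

∇psi = (6x + 8y + 3, 8x + 2y); substituting (3/26, -6/13) gives ∇psi = (0, 0), so (3/26, -6/13) is indeed a critical point.
The Hessian of psi is constant: H = [[6, 8], [8, 2]].
det(H) = 6·2 − 8² = -52.
Since det(H) < 0, H is indefinite and the critical point is a saddle point.

saddle point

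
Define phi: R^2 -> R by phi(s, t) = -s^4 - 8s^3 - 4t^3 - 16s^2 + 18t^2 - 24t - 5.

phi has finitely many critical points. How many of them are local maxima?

phi separates as a function of s plus a function of t, so ∇phi=0 decouples.
∂phi/∂s = -4s(s + 2)(s + 4) = 0 at s ∈ {-4, -2, 0}; ∂phi/∂t = -12(t - 2)(t - 1) = 0 at t ∈ {1, 2}.
The Hessian is diagonal: diag(phi_ss, phi_tt). Second derivatives: phi_ss(-4)=-32, phi_ss(-2)=16, phi_ss(0)=-32; phi_tt(1)=12, phi_tt(2)=-12.
Local maxima occur where both diagonal entries negative: (-4, 2), (0, 2). Count: 2.

2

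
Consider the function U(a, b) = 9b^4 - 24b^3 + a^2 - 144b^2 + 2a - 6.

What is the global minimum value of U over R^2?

-1543

U(a,b) separates as P(a) + Q(b) − 6, so its minimum is min P + min Q − 6.
P'(a) = 2a + 2 vanishes at a ∈ {-1}; Q'(b) = 36b(b - 4)(b + 2) vanishes at b ∈ {-2, 0, 4}.
Local minima of P (where P''>0): P(-1)=-1. Local minima of Q: Q(-2)=-240, Q(4)=-1536.
So the global minimum of U is P(-1) + Q(4) − 6 = -1 − 1536 − 6 = -1543, attained at (-1, 4).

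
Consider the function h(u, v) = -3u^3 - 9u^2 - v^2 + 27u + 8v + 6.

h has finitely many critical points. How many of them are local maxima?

h separates as a function of u plus a function of v, so ∇h=0 decouples.
∂h/∂u = -9(u - 1)(u + 3) = 0 at u ∈ {-3, 1}; ∂h/∂v = -2(v - 4) = 0 at v ∈ {4}.
The Hessian is diagonal: diag(h_uu, h_vv). Second derivatives: h_uu(-3)=36, h_uu(1)=-36; h_vv(4)=-2.
Local maxima occur where both diagonal entries negative: (1, 4). Count: 1.

1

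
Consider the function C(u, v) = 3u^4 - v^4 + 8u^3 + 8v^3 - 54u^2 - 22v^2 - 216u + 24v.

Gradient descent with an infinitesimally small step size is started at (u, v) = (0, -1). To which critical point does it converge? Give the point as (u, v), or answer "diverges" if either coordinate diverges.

diverges

C is separable, so gradient descent decouples: u follows -∂C/∂u, v follows -∂C/∂v.
∂C/∂u = 12(u - 3)(u + 2)(u + 3); at u=0 this is -216, so u increases.
∂C/∂v = -4(v - 3)(v - 2)(v - 1); at v=-1 this is 96, so v decreases.
The v-coordinate has no critical point in that direction and runs off to infinity.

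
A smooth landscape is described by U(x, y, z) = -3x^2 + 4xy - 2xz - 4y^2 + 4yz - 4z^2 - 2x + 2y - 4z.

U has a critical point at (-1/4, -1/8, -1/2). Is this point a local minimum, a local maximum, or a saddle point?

local maximum

The Hessian is constant: H = [[-6, 4, -2], [4, -8, 4], [-2, 4, -8]].
Leading principal minors: Δ₁ = -6, Δ₂ = 32, Δ₃ = -192.
The minors alternate sign starting negative (−, +, −), so H is negative definite: a local maximum.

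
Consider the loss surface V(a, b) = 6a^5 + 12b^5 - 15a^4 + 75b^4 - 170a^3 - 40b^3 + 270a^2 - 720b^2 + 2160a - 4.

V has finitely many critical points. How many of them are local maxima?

4

V separates as a function of a plus a function of b, so ∇V=0 decouples.
∂V/∂a = 30(a - 4)(a - 3)(a + 2)(a + 3) = 0 at a ∈ {-3, -2, 3, 4}; ∂V/∂b = 60b(b - 2)(b + 3)(b + 4) = 0 at b ∈ {-4, -3, 0, 2}.
The Hessian is diagonal: diag(V_aa, V_bb). Second derivatives: V_aa(-3)=-1260, V_aa(-2)=900, V_aa(3)=-900, V_aa(4)=1260; V_bb(-4)=-1440, V_bb(-3)=900, V_bb(0)=-1440, V_bb(2)=3600.
Local maxima occur where both diagonal entries negative: (-3, -4), (-3, 0), (3, -4), (3, 0). Count: 4.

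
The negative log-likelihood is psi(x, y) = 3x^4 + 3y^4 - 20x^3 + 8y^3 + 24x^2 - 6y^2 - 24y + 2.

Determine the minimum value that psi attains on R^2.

-145

psi(x,y) separates as P(x) + Q(y) + 2, so its minimum is min P + min Q + 2.
P'(x) = 12x(x - 4)(x - 1) vanishes at x ∈ {0, 1, 4}; Q'(y) = 12(y - 1)(y + 1)(y + 2) vanishes at y ∈ {-2, -1, 1}.
Local minima of P (where P''>0): P(0)=0, P(4)=-128. Local minima of Q: Q(-2)=8, Q(1)=-19.
So the global minimum of psi is P(4) + Q(1) + 2 = -128 − 19 + 2 = -145, attained at (4, 1).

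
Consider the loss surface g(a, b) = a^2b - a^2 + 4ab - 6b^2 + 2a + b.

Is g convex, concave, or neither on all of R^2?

neither

The term a^2b is cubic, so the Hessian is not constant.
∂²g/∂a² = 2b - 2, which takes both signs as b varies (negative for sufficiently negative b). A diagonal entry of the Hessian changing sign means the Hessian is neither positive- nor negative-semidefinite on all of R^2.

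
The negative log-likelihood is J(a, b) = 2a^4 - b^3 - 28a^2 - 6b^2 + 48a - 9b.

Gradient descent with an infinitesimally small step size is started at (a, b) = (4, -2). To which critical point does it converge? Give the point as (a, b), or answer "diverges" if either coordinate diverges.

J is separable, so gradient descent decouples: a follows -∂J/∂a, b follows -∂J/∂b.
∂J/∂a = 8(a - 2)(a - 1)(a + 3); at a=4 this is 336, so a decreases.
∂J/∂b = -3(b + 1)(b + 3); at b=-2 this is 3, so b decreases.
a converges to its nearest critical value 2 (a local min of the a-part); b converges to -3. The iterate converges to (2, -3).

(2, -3)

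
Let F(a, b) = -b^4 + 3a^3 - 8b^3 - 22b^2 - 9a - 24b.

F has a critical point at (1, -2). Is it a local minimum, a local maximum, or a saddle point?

local minimum

The mixed partial ∂²F/∂a∂b is 0, so the Hessian at any point is diag(F_aa, F_bb) = diag(18a, -4(3b^2 + 12b + 11)).
At (1, -2): H = diag(18, 4).
Both eigenvalues are positive, so H is positive definite: a local minimum.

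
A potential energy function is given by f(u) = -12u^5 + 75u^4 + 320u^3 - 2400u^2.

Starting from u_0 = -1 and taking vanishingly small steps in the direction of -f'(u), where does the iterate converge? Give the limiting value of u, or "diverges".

-4

f'(u) = -60u(u - 5)(u - 4)(u + 4), so f'(-1) = 5400.
Gradient descent moves in the -f' direction, i.e. u is decreasing.
The nearest critical point in that direction is u = -4, where f'' = 17280 > 0 (a local minimum). The iterate converges there.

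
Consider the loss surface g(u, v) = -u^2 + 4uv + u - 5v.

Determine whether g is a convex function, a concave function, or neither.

neither

g is quadratic, so its Hessian is the constant matrix H = [[-2, 4], [4, 0]].
det(H) = -16, tr(H) = -2.
det(H) < 0, so H is indefinite: neither convex nor concave.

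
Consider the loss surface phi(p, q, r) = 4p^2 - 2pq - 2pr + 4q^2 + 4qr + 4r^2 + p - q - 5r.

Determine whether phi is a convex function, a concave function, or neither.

convex

phi is quadratic, so its Hessian is the constant matrix H = [[8, -2, -2], [-2, 8, 4], [-2, 4, 8]].
Leading principal minors: 8, 60, 352.
All positive ⇒ H ≻ 0 ⇒ convex.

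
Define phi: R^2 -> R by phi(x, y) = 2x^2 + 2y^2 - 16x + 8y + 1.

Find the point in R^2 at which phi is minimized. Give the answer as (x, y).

(4, -2)

phi(x,y) separates as P(x) + Q(y) + 1, so its minimum is min P + min Q + 1.
P'(x) = 4x - 16 vanishes at x ∈ {4}; Q'(y) = 4y + 8 vanishes at y ∈ {-2}.
Local minima of P (where P''>0): P(4)=-32. Local minima of Q: Q(-2)=-8.
So the global minimum of phi is P(4) + Q(-2) + 1 = -32 − 8 + 1 = -39, attained at (4, -2).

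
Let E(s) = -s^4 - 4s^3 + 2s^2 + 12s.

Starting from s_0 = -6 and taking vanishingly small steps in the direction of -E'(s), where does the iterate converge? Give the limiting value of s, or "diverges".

E'(s) = -4(s - 1)(s + 1)(s + 3), so E'(-6) = 420.
Gradient descent moves in the -E' direction, i.e. s is decreasing.
There is no critical point below s=-6, and E' keeps the same sign, so the iterate runs off to −∞.

diverges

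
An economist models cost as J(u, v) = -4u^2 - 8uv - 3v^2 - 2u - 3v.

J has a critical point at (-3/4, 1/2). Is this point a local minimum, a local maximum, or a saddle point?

saddle point

The Hessian of J is constant: H = [[-8, -8], [-8, -6]].
det(H) = (-8)·(-6) − (-8)² = -16.
Since det(H) < 0, H is indefinite and the critical point is a saddle point.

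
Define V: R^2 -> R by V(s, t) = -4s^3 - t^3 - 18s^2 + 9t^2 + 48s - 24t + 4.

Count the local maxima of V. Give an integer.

1

V separates as a function of s plus a function of t, so ∇V=0 decouples.
∂V/∂s = -12(s - 1)(s + 4) = 0 at s ∈ {-4, 1}; ∂V/∂t = -3(t - 4)(t - 2) = 0 at t ∈ {2, 4}.
The Hessian is diagonal: diag(V_ss, V_tt). Second derivatives: V_ss(-4)=60, V_ss(1)=-60; V_tt(2)=6, V_tt(4)=-6.
Local maxima occur where both diagonal entries negative: (1, 4). Count: 1.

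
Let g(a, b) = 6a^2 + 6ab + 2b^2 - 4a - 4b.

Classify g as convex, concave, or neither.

convex

g is quadratic, so its Hessian is the constant matrix H = [[12, 6], [6, 4]].
det(H) = 12, tr(H) = 16.
det(H) > 0 and tr(H) > 0, so H is positive definite everywhere: convex.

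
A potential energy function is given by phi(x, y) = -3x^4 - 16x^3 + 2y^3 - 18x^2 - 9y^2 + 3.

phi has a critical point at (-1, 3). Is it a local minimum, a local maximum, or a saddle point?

The mixed partial ∂²phi/∂x∂y is 0, so the Hessian at any point is diag(phi_xx, phi_yy) = diag(-12(3x^2 + 8x + 3), 6(2y - 3)).
At (-1, 3): H = diag(24, 18).
Both eigenvalues are positive, so H is positive definite: a local minimum.

local minimum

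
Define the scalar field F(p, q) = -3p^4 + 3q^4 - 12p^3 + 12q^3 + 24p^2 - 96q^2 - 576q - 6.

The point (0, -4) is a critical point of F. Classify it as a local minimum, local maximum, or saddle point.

local minimum

The mixed partial ∂²F/∂p∂q is 0, so the Hessian at any point is diag(F_pp, F_qq) = diag(12(-3p^2 - 6p + 4), 12(3q^2 + 6q - 16)).
At (0, -4): H = diag(48, 96).
Both eigenvalues are positive, so H is positive definite: a local minimum.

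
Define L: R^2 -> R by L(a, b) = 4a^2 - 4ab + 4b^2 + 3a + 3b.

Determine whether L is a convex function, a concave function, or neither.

L is quadratic, so its Hessian is the constant matrix H = [[8, -4], [-4, 8]].
det(H) = 48, tr(H) = 16.
det(H) > 0 and tr(H) > 0, so H is positive definite everywhere: convex.

convex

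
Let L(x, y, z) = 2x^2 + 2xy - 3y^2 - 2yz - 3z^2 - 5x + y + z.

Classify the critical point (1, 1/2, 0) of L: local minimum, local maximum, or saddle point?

The Hessian is constant: H = [[4, 2, 0], [2, -6, -2], [0, -2, -6]].
Leading principal minors: Δ₁ = 4, Δ₂ = -28, Δ₃ = 152.
The minors fit neither the all-positive nor the alternating-sign pattern, so H is indefinite: a saddle point.

saddle point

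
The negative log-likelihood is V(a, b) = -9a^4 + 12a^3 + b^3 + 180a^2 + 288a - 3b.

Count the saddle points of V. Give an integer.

3

V separates as a function of a plus a function of b, so ∇V=0 decouples.
∂V/∂a = -36(a - 4)(a + 1)(a + 2) = 0 at a ∈ {-2, -1, 4}; ∂V/∂b = 3(b - 1)(b + 1) = 0 at b ∈ {-1, 1}.
The Hessian is diagonal: diag(V_aa, V_bb). Second derivatives: V_aa(-2)=-216, V_aa(-1)=180, V_aa(4)=-1080; V_bb(-1)=-6, V_bb(1)=6.
Saddle points occur where the two diagonal entries have opposite signs: (-2, 1), (-1, -1), (4, 1). Count: 3.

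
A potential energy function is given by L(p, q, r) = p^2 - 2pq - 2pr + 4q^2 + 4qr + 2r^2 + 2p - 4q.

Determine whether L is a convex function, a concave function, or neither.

L is quadratic, so its Hessian is the constant matrix H = [[2, -2, -2], [-2, 8, 4], [-2, 4, 4]].
Leading principal minors: 2, 12, 16.
All positive ⇒ H ≻ 0 ⇒ convex.

convex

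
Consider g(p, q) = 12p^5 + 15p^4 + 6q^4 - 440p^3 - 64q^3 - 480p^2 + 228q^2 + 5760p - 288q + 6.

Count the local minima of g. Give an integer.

4

g separates as a function of p plus a function of q, so ∇g=0 decouples.
∂g/∂p = 60(p - 4)(p - 2)(p + 3)(p + 4) = 0 at p ∈ {-4, -3, 2, 4}; ∂g/∂q = 24(q - 4)(q - 3)(q - 1) = 0 at q ∈ {1, 3, 4}.
The Hessian is diagonal: diag(g_pp, g_qq). Second derivatives: g_pp(-4)=-2880, g_pp(-3)=2100, g_pp(2)=-3600, g_pp(4)=6720; g_qq(1)=144, g_qq(3)=-48, g_qq(4)=72.
Local minima occur where both diagonal entries positive: (-3, 1), (-3, 4), (4, 1), (4, 4). Count: 4.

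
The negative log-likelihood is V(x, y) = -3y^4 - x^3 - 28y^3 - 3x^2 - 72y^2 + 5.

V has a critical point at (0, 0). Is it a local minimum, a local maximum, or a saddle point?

local maximum

The mixed partial ∂²V/∂x∂y is 0, so the Hessian at any point is diag(V_xx, V_yy) = diag(-6(x + 1), -12(3y^2 + 14y + 12)).
At (0, 0): H = diag(-6, -144).
Both eigenvalues are negative, so H is negative definite: a local maximum.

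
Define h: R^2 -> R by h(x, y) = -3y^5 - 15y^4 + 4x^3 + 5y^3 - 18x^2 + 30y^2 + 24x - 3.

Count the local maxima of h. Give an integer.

h separates as a function of x plus a function of y, so ∇h=0 decouples.
∂h/∂x = 12(x - 2)(x - 1) = 0 at x ∈ {1, 2}; ∂h/∂y = -15y(y - 1)(y + 1)(y + 4) = 0 at y ∈ {-4, -1, 0, 1}.
The Hessian is diagonal: diag(h_xx, h_yy). Second derivatives: h_xx(1)=-12, h_xx(2)=12; h_yy(-4)=900, h_yy(-1)=-90, h_yy(0)=60, h_yy(1)=-150.
Local maxima occur where both diagonal entries negative: (1, -1), (1, 1). Count: 2.

2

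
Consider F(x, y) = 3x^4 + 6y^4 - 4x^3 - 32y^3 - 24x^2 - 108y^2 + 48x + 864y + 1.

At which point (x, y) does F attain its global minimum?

(-2, -3)

F(x,y) separates as P(x) + Q(y) + 1, so its minimum is min P + min Q + 1.
P'(x) = 12(x - 2)(x - 1)(x + 2) vanishes at x ∈ {-2, 1, 2}; Q'(y) = 24(y - 4)(y - 3)(y + 3) vanishes at y ∈ {-3, 3, 4}.
Local minima of P (where P''>0): P(-2)=-112, P(2)=16. Local minima of Q: Q(-3)=-2214, Q(4)=1216.
So the global minimum of F is P(-2) + Q(-3) + 1 = -112 − 2214 + 1 = -2325, attained at (-2, -3).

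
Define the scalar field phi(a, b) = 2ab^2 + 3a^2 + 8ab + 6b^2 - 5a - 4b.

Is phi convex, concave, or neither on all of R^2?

neither

The term 2ab^2 is cubic, so the Hessian is not constant.
∂²phi/∂b² = 4a + 12, which takes both signs as a varies (negative for sufficiently negative a). A diagonal entry of the Hessian changing sign means the Hessian is neither positive- nor negative-semidefinite on all of R^2.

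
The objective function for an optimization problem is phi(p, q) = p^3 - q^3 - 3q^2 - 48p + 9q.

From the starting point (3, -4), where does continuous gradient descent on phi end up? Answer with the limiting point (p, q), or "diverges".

phi is separable, so gradient descent decouples: p follows -∂phi/∂p, q follows -∂phi/∂q.
∂phi/∂p = 3(p - 4)(p + 4); at p=3 this is -21, so p increases.
∂phi/∂q = -3(q - 1)(q + 3); at q=-4 this is -15, so q increases.
p converges to its nearest critical value 4 (a local min of the p-part); q converges to -3. The iterate converges to (4, -3).

(4, -3)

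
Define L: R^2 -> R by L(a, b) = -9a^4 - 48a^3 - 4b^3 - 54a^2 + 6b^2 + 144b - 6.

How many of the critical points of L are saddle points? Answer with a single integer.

L separates as a function of a plus a function of b, so ∇L=0 decouples.
∂L/∂a = -36a(a + 1)(a + 3) = 0 at a ∈ {-3, -1, 0}; ∂L/∂b = -12(b - 4)(b + 3) = 0 at b ∈ {-3, 4}.
The Hessian is diagonal: diag(L_aa, L_bb). Second derivatives: L_aa(-3)=-216, L_aa(-1)=72, L_aa(0)=-108; L_bb(-3)=84, L_bb(4)=-84.
Saddle points occur where the two diagonal entries have opposite signs: (-3, -3), (-1, 4), (0, -3). Count: 3.

3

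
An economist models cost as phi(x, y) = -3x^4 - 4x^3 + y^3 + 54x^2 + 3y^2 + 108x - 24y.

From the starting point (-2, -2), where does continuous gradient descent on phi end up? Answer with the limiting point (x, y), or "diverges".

phi is separable, so gradient descent decouples: x follows -∂phi/∂x, y follows -∂phi/∂y.
∂phi/∂x = -12(x - 3)(x + 1)(x + 3); at x=-2 this is -60, so x increases.
∂phi/∂y = 3(y - 2)(y + 4); at y=-2 this is -24, so y increases.
x converges to its nearest critical value -1 (a local min of the x-part); y converges to 2. The iterate converges to (-1, 2).

(-1, 2)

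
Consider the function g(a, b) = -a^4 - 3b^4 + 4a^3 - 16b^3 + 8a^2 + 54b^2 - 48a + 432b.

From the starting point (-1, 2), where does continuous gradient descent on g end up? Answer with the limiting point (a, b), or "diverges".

(2, -3)

g is separable, so gradient descent decouples: a follows -∂g/∂a, b follows -∂g/∂b.
∂g/∂a = -4(a - 3)(a - 2)(a + 2); at a=-1 this is -48, so a increases.
∂g/∂b = -12(b - 3)(b + 3)(b + 4); at b=2 this is 360, so b decreases.
a converges to its nearest critical value 2 (a local min of the a-part); b converges to -3. The iterate converges to (2, -3).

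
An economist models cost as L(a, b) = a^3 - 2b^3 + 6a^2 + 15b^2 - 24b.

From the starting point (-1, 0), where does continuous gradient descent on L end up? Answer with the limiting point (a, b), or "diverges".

(0, 1)

L is separable, so gradient descent decouples: a follows -∂L/∂a, b follows -∂L/∂b.
∂L/∂a = 3a(a + 4); at a=-1 this is -9, so a increases.
∂L/∂b = -6(b - 4)(b - 1); at b=0 this is -24, so b increases.
a converges to its nearest critical value 0 (a local min of the a-part); b converges to 1. The iterate converges to (0, 1).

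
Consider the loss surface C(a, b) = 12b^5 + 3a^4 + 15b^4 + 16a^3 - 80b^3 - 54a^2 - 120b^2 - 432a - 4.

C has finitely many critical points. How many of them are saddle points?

C separates as a function of a plus a function of b, so ∇C=0 decouples.
∂C/∂a = 12(a - 3)(a + 3)(a + 4) = 0 at a ∈ {-4, -3, 3}; ∂C/∂b = 60b(b - 2)(b + 1)(b + 2) = 0 at b ∈ {-2, -1, 0, 2}.
The Hessian is diagonal: diag(C_aa, C_bb). Second derivatives: C_aa(-4)=84, C_aa(-3)=-72, C_aa(3)=504; C_bb(-2)=-480, C_bb(-1)=180, C_bb(0)=-240, C_bb(2)=1440.
Saddle points occur where the two diagonal entries have opposite signs: (-4, -2), (-4, 0), (-3, -1), (-3, 2), (3, -2), (3, 0). Count: 6.

6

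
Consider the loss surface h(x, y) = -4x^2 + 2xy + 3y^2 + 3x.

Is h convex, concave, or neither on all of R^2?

h is quadratic, so its Hessian is the constant matrix H = [[-8, 2], [2, 6]].
det(H) = -52, tr(H) = -2.
det(H) < 0, so H is indefinite: neither convex nor concave.

neither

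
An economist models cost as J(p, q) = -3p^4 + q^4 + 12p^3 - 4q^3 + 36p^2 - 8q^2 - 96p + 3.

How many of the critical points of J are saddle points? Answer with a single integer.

5

J separates as a function of p plus a function of q, so ∇J=0 decouples.
∂J/∂p = -12(p - 4)(p - 1)(p + 2) = 0 at p ∈ {-2, 1, 4}; ∂J/∂q = 4q(q - 4)(q + 1) = 0 at q ∈ {-1, 0, 4}.
The Hessian is diagonal: diag(J_pp, J_qq). Second derivatives: J_pp(-2)=-216, J_pp(1)=108, J_pp(4)=-216; J_qq(-1)=20, J_qq(0)=-16, J_qq(4)=80.
Saddle points occur where the two diagonal entries have opposite signs: (-2, -1), (-2, 4), (1, 0), (4, -1), (4, 4). Count: 5.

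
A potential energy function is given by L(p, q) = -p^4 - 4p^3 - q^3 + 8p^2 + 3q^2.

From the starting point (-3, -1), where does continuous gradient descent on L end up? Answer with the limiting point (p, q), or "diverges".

L is separable, so gradient descent decouples: p follows -∂L/∂p, q follows -∂L/∂q.
∂L/∂p = -4p(p - 1)(p + 4); at p=-3 this is -48, so p increases.
∂L/∂q = -3q(q - 2); at q=-1 this is -9, so q increases.
p converges to its nearest critical value 0 (a local min of the p-part); q converges to 0. The iterate converges to (0, 0).

(0, 0)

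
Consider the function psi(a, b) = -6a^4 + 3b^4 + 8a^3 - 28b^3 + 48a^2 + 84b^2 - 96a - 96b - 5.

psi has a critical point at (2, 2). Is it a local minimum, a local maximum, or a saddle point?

local maximum

The mixed partial ∂²psi/∂a∂b is 0, so the Hessian at any point is diag(psi_aa, psi_bb) = diag(24(-3a^2 + 2a + 4), 12(3b^2 - 14b + 14)).
At (2, 2): H = diag(-96, -24).
Both eigenvalues are negative, so H is negative definite: a local maximum.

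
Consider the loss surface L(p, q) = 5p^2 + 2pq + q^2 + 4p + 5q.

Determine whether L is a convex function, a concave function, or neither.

L is quadratic, so its Hessian is the constant matrix H = [[10, 2], [2, 2]].
det(H) = 16, tr(H) = 12.
det(H) > 0 and tr(H) > 0, so H is positive definite everywhere: convex.

convex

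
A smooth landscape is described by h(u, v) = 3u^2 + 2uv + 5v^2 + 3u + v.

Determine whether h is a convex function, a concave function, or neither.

h is quadratic, so its Hessian is the constant matrix H = [[6, 2], [2, 10]].
det(H) = 56, tr(H) = 16.
det(H) > 0 and tr(H) > 0, so H is positive definite everywhere: convex.

convex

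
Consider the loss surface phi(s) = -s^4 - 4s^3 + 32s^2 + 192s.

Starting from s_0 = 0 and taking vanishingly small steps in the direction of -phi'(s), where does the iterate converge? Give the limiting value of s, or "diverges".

phi'(s) = -4(s - 4)(s + 3)(s + 4), so phi'(0) = 192.
Gradient descent moves in the -phi' direction, i.e. s is decreasing.
The nearest critical point in that direction is s = -3, where phi'' = 28 > 0 (a local minimum). The iterate converges there.

-3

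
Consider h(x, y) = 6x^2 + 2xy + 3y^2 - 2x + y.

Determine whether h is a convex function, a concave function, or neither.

convex

h is quadratic, so its Hessian is the constant matrix H = [[12, 2], [2, 6]].
det(H) = 68, tr(H) = 18.
det(H) > 0 and tr(H) > 0, so H is positive definite everywhere: convex.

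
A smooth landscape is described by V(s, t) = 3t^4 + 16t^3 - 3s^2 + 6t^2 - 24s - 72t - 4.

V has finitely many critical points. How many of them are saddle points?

V separates as a function of s plus a function of t, so ∇V=0 decouples.
∂V/∂s = -6(s + 4) = 0 at s ∈ {-4}; ∂V/∂t = 12(t - 1)(t + 2)(t + 3) = 0 at t ∈ {-3, -2, 1}.
The Hessian is diagonal: diag(V_ss, V_tt). Second derivatives: V_ss(-4)=-6; V_tt(-3)=48, V_tt(-2)=-36, V_tt(1)=144.
Saddle points occur where the two diagonal entries have opposite signs: (-4, -3), (-4, 1). Count: 2.

2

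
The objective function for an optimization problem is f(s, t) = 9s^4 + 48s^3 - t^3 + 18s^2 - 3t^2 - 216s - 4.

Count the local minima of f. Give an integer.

2

f separates as a function of s plus a function of t, so ∇f=0 decouples.
∂f/∂s = 36(s - 1)(s + 2)(s + 3) = 0 at s ∈ {-3, -2, 1}; ∂f/∂t = -3t(t + 2) = 0 at t ∈ {-2, 0}.
The Hessian is diagonal: diag(f_ss, f_tt). Second derivatives: f_ss(-3)=144, f_ss(-2)=-108, f_ss(1)=432; f_tt(-2)=6, f_tt(0)=-6.
Local minima occur where both diagonal entries positive: (-3, -2), (1, -2). Count: 2.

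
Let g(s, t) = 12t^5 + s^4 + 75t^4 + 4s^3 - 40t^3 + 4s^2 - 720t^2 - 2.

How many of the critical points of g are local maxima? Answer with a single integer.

2

g separates as a function of s plus a function of t, so ∇g=0 decouples.
∂g/∂s = 4s(s + 1)(s + 2) = 0 at s ∈ {-2, -1, 0}; ∂g/∂t = 60t(t - 2)(t + 3)(t + 4) = 0 at t ∈ {-4, -3, 0, 2}.
The Hessian is diagonal: diag(g_ss, g_tt). Second derivatives: g_ss(-2)=8, g_ss(-1)=-4, g_ss(0)=8; g_tt(-4)=-1440, g_tt(-3)=900, g_tt(0)=-1440, g_tt(2)=3600.
Local maxima occur where both diagonal entries negative: (-1, -4), (-1, 0). Count: 2.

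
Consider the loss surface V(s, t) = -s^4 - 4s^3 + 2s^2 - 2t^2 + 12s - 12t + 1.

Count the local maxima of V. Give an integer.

2

V separates as a function of s plus a function of t, so ∇V=0 decouples.
∂V/∂s = -4(s - 1)(s + 1)(s + 3) = 0 at s ∈ {-3, -1, 1}; ∂V/∂t = -4(t + 3) = 0 at t ∈ {-3}.
The Hessian is diagonal: diag(V_ss, V_tt). Second derivatives: V_ss(-3)=-32, V_ss(-1)=16, V_ss(1)=-32; V_tt(-3)=-4.
Local maxima occur where both diagonal entries negative: (-3, -3), (1, -3). Count: 2.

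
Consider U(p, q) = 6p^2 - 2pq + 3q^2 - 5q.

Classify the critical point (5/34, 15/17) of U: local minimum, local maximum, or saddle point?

The Hessian of U is constant: H = [[12, -2], [-2, 6]].
det(H) = 12·6 − (-2)² = 68.
det(H) > 0 and tr(H) = 18 > 0, so H is positive definite and the point is a local minimum.

local minimum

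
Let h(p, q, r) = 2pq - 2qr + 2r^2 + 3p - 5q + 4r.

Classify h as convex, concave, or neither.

neither

h is quadratic, so its Hessian is the constant matrix H = [[0, 2, 0], [2, 0, -2], [0, -2, 4]].
Leading principal minors: 0, -4, -16.
Neither pattern holds ⇒ H is indefinite ⇒ neither convex nor concave.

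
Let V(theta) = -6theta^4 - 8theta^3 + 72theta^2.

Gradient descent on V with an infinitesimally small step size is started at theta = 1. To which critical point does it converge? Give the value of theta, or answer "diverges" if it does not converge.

V'(theta) = -24theta(theta - 2)(theta + 3), so V'(1) = 96.
Gradient descent moves in the -V' direction, i.e. theta is decreasing.
The nearest critical point in that direction is theta = 0, where V'' = 144 > 0 (a local minimum). The iterate converges there.

0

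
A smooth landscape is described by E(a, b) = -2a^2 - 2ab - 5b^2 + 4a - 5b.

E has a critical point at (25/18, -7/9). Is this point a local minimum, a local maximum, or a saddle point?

The Hessian of E is constant: H = [[-4, -2], [-2, -10]].
det(H) = (-4)·(-10) − (-2)² = 36.
det(H) > 0 and tr(H) = -14 < 0, so H is negative definite and the point is a local maximum.

local maximum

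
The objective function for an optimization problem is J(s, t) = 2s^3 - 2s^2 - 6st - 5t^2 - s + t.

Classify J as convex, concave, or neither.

The term 2s^3 is cubic, so the Hessian is not constant.
∂²J/∂s² = 12s - 4, which takes both signs as s varies (negative for sufficiently negative s). A diagonal entry of the Hessian changing sign means the Hessian is neither positive- nor negative-semidefinite on all of R^2.

neither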